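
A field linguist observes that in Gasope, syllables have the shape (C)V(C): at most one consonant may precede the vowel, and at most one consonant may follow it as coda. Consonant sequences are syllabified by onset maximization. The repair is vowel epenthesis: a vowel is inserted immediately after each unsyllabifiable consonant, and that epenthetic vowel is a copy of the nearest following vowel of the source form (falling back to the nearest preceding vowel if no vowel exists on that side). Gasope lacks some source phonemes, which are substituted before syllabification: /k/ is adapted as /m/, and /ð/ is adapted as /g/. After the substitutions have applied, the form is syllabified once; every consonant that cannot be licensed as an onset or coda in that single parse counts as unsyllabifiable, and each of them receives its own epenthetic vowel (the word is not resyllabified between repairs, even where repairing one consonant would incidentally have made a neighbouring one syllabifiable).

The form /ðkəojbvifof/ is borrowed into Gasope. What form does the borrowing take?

Substitution: /ð/ → /g/, /k/ → /m/, giving /gməojbvifof/.
Syllabifying with onset maximization leaves /g/, /b/ stranded (at most one coda consonant is licensed; onsets are limited to one consonant).
Inserting the epenthetic vowel yields /g/ → /gə/, /b/ → /bi/.

gəməojbivifof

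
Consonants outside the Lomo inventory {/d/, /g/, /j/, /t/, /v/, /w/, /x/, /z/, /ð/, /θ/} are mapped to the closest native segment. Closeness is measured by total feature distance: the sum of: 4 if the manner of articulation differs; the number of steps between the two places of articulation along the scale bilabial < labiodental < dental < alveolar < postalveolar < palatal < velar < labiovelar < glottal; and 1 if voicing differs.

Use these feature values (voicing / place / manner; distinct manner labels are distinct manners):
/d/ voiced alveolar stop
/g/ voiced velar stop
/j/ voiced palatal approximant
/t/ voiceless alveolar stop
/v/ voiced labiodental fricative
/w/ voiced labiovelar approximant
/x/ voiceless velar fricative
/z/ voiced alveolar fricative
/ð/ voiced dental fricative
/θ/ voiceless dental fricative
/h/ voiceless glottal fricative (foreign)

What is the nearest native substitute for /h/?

/x/ is closest: same manner (fricative), place distance 2 (glottal→velar), same voicing; total 2. Next closest is /w/ at distance 6.

x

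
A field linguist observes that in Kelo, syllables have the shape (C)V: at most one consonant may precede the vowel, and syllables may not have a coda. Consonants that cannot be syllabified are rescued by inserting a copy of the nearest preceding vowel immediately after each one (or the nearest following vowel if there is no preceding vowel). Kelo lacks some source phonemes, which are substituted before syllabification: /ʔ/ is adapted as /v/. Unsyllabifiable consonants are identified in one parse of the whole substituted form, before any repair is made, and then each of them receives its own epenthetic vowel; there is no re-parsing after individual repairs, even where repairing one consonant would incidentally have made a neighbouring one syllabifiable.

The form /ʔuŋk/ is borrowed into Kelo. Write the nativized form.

Substitution: /ʔ/ → /v/, giving /vuŋk/.
Syllabifying with onset maximization leaves /ŋ/, /k/ stranded (no codas are permitted; onsets are limited to one consonant).
Epenthesis after each stranded consonant: /ŋ/ → /ŋu/, /k/ → /ku/.

vuŋuku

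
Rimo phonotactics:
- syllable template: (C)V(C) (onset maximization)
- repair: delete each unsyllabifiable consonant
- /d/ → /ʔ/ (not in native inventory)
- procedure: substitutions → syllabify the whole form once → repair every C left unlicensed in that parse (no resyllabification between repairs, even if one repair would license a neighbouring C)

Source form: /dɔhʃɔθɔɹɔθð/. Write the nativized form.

Substitution: /d/ → /ʔ/, giving /ʔɔhʃɔθɔɹɔθð/.
Syllabifying with onset maximization leaves /ð/ stranded (at most one coda consonant is licensed; onsets are limited to one consonant).
Each unlicensed consonant is deleted: /ð/.

ʔɔhʃɔθɔɹɔθ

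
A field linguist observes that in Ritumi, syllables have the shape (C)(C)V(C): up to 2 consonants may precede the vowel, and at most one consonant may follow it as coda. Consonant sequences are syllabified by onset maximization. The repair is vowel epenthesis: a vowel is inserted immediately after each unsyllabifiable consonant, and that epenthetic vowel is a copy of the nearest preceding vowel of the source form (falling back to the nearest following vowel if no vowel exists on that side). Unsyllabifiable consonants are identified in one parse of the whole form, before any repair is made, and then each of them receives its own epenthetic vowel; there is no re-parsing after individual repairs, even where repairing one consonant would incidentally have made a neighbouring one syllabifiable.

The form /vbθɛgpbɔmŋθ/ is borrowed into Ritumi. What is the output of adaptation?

Syllabifying with onset maximization leaves /v/, /ŋ/, /θ/ stranded (at most one coda consonant is licensed; onsets may contain at most 2 consonants).
Inserting the epenthetic vowel yields /v/ → /vɛ/, /ŋ/ → /ŋɔ/, /θ/ → /θɔ/.

vɛbθɛgpbɔmŋɔθɔ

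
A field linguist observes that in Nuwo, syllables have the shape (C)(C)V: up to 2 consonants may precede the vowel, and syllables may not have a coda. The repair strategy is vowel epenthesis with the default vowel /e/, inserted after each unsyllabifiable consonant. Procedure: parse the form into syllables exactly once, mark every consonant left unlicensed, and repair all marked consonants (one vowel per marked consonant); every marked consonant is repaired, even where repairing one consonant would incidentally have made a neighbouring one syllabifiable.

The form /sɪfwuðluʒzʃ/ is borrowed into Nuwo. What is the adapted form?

sɪfwuðluʒezeʃe

Under (C)(C)V, the unsyllabifiable consonants are /ʒ/, /z/, /ʃ/ (no codas are permitted; onsets may contain at most 2 consonants).
Epenthesis after each stranded consonant: /ʒ/ → /ʒe/, /z/ → /ze/, /ʃ/ → /ʃe/.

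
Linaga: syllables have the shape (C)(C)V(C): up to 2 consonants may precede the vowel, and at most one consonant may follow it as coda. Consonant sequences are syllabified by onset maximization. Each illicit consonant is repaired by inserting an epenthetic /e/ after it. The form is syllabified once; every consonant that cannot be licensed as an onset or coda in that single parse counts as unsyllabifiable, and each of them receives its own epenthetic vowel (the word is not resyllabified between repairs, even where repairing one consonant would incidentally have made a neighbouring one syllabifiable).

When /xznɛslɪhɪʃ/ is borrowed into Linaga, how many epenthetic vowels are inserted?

1

The unsyllabifiable consonants are /x/; each receives one epenthetic vowel.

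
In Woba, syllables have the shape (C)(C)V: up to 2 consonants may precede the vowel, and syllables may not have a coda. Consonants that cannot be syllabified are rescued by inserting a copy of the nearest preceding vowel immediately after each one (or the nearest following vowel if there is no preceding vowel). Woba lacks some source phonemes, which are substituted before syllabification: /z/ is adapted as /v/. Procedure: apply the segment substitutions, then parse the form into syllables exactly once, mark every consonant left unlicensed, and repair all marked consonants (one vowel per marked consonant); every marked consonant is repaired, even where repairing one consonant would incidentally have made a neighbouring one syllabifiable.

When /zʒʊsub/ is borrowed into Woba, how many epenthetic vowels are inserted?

1

After substitution the input is /vʒʊsub/.
The unsyllabifiable consonants are /b/; each receives one epenthetic vowel.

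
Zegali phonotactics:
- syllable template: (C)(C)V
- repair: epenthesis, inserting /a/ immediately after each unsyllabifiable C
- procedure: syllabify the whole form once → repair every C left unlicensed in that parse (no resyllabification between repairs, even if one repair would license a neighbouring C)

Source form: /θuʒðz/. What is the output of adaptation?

The consonants /ʒ/, /ð/, /z/ cannot be parsed into a legal (C)(C)V syllable (no codas are permitted; onsets may contain at most 2 consonants).
Each unlicensed consonant becomes the onset of a new syllable: /ʒ/ → /ʒa/, /ð/ → /ða/, /z/ → /za/.

θuʒaðaza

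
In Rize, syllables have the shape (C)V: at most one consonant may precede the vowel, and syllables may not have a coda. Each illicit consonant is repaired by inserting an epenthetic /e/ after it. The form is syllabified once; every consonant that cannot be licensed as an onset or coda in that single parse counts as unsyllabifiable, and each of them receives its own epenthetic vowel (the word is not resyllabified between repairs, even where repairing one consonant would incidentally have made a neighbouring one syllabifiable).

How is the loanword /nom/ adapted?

nome

Syllabifying with onset maximization leaves /m/ stranded (no codas are permitted; onsets are limited to one consonant).
Epenthesis after each stranded consonant: /m/ → /me/.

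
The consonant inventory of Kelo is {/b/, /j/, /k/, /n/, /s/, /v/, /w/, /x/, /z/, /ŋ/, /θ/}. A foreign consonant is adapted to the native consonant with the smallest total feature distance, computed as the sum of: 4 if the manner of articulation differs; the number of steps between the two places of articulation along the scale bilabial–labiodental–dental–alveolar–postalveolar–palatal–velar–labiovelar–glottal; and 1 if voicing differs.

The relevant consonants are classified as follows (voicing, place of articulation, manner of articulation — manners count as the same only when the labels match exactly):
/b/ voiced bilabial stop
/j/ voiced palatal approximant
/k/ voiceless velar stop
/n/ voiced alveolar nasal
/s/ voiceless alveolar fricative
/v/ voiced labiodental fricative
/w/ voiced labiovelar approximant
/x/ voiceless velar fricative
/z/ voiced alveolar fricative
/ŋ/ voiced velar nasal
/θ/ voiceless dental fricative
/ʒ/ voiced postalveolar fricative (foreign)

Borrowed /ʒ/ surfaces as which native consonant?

/z/ is closest: same manner (fricative), place distance 1 (postalveolar→alveolar), same voicing; total 1. Next closest is /s/ at distance 2.

z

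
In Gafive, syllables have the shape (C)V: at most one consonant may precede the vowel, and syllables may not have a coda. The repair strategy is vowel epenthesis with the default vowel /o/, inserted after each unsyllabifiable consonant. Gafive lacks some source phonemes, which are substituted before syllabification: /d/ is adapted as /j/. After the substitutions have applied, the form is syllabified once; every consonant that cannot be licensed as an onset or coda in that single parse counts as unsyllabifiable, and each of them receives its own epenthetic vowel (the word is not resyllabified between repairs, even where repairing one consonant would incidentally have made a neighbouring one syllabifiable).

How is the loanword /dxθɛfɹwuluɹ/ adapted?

Substitution: /d/ → /j/, giving /jxθɛfɹwuluɹ/.
Syllabifying with onset maximization leaves /j/, /x/, /f/, /ɹ/, /ɹ/ stranded (no codas are permitted; onsets are limited to one consonant).
Each unlicensed consonant becomes the onset of a new syllable: /j/ → /jo/, /x/ → /xo/, /f/ → /fo/, /ɹ/ → /ɹo/, /ɹ/ → /ɹo/.

joxoθɛfoɹowuluɹo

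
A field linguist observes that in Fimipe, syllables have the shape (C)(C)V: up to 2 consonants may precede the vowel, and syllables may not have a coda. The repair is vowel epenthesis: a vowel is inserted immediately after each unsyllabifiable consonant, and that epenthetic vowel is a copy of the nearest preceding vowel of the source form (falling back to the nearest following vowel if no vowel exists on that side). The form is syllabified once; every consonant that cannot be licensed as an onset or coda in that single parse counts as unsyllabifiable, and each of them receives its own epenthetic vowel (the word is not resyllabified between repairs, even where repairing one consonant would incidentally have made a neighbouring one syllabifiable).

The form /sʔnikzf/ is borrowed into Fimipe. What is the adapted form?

Under (C)(C)V, the unsyllabifiable consonants are /s/, /k/, /z/, /f/ (no codas are permitted; onsets may contain at most 2 consonants).
Epenthesis after each stranded consonant: /s/ → /si/, /k/ → /ki/, /z/ → /zi/, /f/ → /fi/.

siʔnikizifi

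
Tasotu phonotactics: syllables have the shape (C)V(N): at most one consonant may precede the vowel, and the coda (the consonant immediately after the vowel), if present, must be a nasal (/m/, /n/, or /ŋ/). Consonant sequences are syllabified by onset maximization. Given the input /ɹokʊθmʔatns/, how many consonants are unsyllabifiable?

5

Syllabifying with onset maximization leaves /θ/, /m/, /t/, /n/, /s/ stranded (only a nasal (/m/, /n/, or /ŋ/) is licensed in coda position; onsets are limited to one consonant).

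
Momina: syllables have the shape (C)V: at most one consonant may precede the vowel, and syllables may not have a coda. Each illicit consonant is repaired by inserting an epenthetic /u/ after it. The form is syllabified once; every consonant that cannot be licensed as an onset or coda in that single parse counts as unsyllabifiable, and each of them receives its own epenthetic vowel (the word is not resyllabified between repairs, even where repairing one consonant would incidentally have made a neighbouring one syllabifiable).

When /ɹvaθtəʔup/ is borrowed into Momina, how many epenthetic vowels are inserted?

The unsyllabifiable consonants are /ɹ/, /θ/, /p/; each receives one epenthetic vowel.

3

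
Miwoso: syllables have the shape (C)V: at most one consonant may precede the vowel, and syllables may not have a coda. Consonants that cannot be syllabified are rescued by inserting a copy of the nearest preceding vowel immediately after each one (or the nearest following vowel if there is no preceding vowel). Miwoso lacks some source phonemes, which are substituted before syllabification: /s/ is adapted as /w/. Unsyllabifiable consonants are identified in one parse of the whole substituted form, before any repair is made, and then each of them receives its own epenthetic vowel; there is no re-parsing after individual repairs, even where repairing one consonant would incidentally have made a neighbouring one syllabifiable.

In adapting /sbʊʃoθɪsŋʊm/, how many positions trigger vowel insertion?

3

After substitution the input is /wbʊʃoθɪwŋʊm/.
The unsyllabifiable consonants are /w/, /w/, /m/; each receives one epenthetic vowel.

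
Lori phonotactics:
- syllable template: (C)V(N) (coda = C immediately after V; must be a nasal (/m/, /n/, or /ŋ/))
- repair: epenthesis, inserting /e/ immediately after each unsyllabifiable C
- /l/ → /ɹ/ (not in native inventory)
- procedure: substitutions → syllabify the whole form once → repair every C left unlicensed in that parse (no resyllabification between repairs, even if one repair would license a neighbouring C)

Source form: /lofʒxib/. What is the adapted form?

Substitution: /l/ → /ɹ/, giving /ɹofʒxib/.
The consonants /f/, /ʒ/, /b/ cannot be parsed into a legal (C)V(N) syllable (only a nasal (/m/, /n/, or /ŋ/) is licensed in coda position; onsets are limited to one consonant).
Each unlicensed consonant becomes the onset of a new syllable: /f/ → /fe/, /ʒ/ → /ʒe/, /b/ → /be/.

ɹofeʒexibe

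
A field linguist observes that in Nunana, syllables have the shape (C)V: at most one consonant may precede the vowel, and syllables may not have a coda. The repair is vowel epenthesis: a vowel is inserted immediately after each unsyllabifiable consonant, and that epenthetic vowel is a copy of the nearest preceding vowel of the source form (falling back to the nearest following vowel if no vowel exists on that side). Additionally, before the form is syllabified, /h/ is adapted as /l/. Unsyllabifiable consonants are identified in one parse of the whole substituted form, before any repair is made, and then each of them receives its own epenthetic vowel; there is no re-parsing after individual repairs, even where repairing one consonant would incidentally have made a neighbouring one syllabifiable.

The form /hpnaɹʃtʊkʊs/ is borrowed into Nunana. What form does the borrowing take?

lapanaɹaʃatʊkʊsʊ

Substitution: /h/ → /l/, giving /lpnaɹʃtʊkʊs/.
Syllabifying with onset maximization leaves /l/, /p/, /ɹ/, /ʃ/, /s/ stranded (no codas are permitted; onsets are limited to one consonant).
Inserting the epenthetic vowel yields /l/ → /la/, /p/ → /pa/, /ɹ/ → /ɹa/, /ʃ/ → /ʃa/, /s/ → /sʊ/.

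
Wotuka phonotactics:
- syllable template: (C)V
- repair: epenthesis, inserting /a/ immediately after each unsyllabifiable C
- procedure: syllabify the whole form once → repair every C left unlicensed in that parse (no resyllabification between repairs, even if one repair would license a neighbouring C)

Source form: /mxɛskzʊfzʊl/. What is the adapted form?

Syllabifying with onset maximization leaves /m/, /s/, /k/, /f/, /l/ stranded (no codas are permitted; onsets are limited to one consonant).
Inserting the epenthetic vowel yields /m/ → /ma/, /s/ → /sa/, /k/ → /ka/, /f/ → /fa/, /l/ → /la/.

maxɛsakazʊfazʊla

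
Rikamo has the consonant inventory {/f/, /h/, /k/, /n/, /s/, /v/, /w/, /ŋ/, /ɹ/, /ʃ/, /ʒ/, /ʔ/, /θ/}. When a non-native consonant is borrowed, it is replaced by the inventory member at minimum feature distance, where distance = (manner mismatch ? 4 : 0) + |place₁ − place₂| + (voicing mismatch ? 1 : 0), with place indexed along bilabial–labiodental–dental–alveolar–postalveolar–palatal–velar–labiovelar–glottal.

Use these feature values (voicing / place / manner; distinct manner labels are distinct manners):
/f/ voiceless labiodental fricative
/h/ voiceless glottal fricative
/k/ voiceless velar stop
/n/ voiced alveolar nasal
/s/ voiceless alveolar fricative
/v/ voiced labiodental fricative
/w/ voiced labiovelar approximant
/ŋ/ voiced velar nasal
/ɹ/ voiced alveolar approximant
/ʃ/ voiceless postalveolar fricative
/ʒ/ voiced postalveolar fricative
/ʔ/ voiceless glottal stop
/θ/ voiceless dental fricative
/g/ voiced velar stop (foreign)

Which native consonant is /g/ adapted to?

k

/k/ is closest: same manner (stop), place distance 0 (velar→velar), voicing differs (+1); total 1. Next closest is /ʔ/ at distance 3.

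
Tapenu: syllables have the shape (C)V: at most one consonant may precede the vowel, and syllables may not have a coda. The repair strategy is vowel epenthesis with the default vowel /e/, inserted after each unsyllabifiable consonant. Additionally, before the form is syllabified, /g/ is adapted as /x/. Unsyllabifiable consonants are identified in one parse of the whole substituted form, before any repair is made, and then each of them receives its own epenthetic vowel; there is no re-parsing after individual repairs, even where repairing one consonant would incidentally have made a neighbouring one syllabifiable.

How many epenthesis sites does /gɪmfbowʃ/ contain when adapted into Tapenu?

4

After substitution the input is /xɪmfbowʃ/.
The unsyllabifiable consonants are /m/, /f/, /w/, /ʃ/; each receives one epenthetic vowel.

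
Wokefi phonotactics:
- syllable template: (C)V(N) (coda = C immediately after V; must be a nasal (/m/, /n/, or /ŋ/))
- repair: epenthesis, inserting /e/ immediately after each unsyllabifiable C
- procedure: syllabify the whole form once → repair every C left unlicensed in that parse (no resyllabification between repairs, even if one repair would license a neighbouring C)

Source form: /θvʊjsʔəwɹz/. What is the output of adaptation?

Under (C)V(N), the unsyllabifiable consonants are /θ/, /j/, /s/, /w/, /ɹ/, /z/ (only a nasal (/m/, /n/, or /ŋ/) is licensed in coda position; onsets are limited to one consonant).
Epenthesis after each stranded consonant: /θ/ → /θe/, /j/ → /je/, /s/ → /se/, /w/ → /we/, /ɹ/ → /ɹe/, /z/ → /ze/.

θevʊjeseʔəweɹeze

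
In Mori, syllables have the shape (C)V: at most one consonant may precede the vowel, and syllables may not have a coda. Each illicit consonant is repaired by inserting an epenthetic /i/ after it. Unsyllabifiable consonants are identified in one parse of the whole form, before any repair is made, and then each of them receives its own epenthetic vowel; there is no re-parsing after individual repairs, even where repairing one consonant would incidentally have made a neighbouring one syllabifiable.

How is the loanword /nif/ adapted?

Syllabifying with onset maximization leaves /f/ stranded (no codas are permitted; onsets are limited to one consonant).
Epenthesis after each stranded consonant: /f/ → /fi/.

nifi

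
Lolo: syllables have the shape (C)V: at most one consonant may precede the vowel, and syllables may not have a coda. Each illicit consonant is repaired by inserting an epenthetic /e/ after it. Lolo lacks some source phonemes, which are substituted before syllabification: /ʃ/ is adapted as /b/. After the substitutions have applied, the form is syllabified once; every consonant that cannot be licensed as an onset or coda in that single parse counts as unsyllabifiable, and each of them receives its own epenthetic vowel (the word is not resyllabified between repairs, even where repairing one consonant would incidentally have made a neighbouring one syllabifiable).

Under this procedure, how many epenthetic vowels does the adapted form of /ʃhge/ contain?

After substitution the input is /bhge/.
The unsyllabifiable consonants are /b/, /h/; each receives one epenthetic vowel.

2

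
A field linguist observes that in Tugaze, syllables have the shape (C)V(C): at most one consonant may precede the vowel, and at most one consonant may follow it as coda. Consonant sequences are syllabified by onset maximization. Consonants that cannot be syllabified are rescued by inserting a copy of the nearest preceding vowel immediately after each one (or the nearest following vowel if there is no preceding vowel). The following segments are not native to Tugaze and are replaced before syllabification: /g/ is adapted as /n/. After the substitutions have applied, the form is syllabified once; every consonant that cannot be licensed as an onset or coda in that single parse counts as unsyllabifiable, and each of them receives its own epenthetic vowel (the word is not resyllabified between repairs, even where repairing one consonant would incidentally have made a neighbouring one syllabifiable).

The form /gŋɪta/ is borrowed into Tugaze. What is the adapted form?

nɪŋɪta

Substitution: /g/ → /n/, giving /nŋɪta/.
The consonants /n/ cannot be parsed into a legal (C)V(C) syllable (at most one coda consonant is licensed; onsets are limited to one consonant).
Inserting the epenthetic vowel yields /n/ → /nɪ/.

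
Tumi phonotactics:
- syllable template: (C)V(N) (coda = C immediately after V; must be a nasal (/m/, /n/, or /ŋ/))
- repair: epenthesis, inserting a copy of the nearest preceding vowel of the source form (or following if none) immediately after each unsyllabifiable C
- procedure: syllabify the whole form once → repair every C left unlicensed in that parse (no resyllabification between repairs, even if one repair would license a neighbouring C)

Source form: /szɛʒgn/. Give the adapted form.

sɛzɛʒɛgɛnɛ

Under (C)V(N), the unsyllabifiable consonants are /s/, /ʒ/, /g/, /n/ (only a nasal (/m/, /n/, or /ŋ/) is licensed in coda position; onsets are limited to one consonant).
Each unlicensed consonant becomes the onset of a new syllable: /s/ → /sɛ/, /ʒ/ → /ʒɛ/, /g/ → /gɛ/, /n/ → /nɛ/.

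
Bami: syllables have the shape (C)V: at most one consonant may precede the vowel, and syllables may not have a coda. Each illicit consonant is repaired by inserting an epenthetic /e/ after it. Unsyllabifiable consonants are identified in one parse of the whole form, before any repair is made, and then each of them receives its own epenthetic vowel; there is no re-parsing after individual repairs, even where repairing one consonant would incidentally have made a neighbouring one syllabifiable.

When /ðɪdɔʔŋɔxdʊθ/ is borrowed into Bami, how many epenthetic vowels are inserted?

The unsyllabifiable consonants are /ʔ/, /x/, /θ/; each receives one epenthetic vowel.

3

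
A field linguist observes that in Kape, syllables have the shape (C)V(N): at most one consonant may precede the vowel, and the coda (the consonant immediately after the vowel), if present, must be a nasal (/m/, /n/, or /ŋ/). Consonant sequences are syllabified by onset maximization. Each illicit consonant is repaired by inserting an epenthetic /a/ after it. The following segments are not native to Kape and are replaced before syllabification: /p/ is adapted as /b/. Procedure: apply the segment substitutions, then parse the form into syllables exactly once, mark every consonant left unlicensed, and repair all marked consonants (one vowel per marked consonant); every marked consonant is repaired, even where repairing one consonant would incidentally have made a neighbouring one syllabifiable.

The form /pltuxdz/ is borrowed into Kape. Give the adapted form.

Substitution: /p/ → /b/, giving /bltuxdz/.
The consonants /b/, /l/, /x/, /d/, /z/ cannot be parsed into a legal (C)V(N) syllable (only a nasal (/m/, /n/, or /ŋ/) is licensed in coda position; onsets are limited to one consonant).
Epenthesis after each stranded consonant: /b/ → /ba/, /l/ → /la/, /x/ → /xa/, /d/ → /da/, /z/ → /za/.

balatuxadaza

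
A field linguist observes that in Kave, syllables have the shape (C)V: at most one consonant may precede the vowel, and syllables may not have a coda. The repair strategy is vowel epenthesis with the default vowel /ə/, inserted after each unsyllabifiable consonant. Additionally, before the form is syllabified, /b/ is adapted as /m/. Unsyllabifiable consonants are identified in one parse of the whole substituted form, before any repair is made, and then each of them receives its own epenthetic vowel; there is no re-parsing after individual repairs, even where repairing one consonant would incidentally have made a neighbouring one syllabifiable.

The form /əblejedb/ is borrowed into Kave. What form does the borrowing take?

Substitution: /b/ → /m/, giving /əmlejedm/.
Under (C)V, the unsyllabifiable consonants are /m/, /d/, /m/ (no codas are permitted; onsets are limited to one consonant).
Each unlicensed consonant becomes the onset of a new syllable: /m/ → /mə/, /d/ → /də/, /m/ → /mə/.

əməlejedəmə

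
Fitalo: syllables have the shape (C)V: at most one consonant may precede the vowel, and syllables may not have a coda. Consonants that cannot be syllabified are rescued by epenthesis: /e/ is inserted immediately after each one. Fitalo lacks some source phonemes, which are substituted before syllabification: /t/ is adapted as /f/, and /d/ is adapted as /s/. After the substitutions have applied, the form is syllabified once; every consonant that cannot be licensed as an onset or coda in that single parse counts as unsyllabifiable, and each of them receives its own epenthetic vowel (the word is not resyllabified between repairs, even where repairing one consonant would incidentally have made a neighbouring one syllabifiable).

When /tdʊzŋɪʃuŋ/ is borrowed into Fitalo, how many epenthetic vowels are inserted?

After substitution the input is /fsʊzŋɪʃuŋ/.
The unsyllabifiable consonants are /f/, /z/, /ŋ/; each receives one epenthetic vowel.

3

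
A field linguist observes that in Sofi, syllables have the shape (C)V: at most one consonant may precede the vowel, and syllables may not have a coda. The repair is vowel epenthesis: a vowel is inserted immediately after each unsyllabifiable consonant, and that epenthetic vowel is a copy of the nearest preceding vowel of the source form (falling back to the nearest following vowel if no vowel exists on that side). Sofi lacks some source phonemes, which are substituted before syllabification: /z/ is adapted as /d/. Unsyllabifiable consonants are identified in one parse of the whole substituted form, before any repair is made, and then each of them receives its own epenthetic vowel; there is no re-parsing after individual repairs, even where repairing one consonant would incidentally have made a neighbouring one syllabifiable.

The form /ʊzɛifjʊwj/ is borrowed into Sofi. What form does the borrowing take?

Substitution: /z/ → /d/, giving /ʊdɛifjʊwj/.
The consonants /f/, /w/, /j/ cannot be parsed into a legal (C)V syllable (no codas are permitted; onsets are limited to one consonant).
Epenthesis after each stranded consonant: /f/ → /fi/, /w/ → /wʊ/, /j/ → /jʊ/.

ʊdɛifijʊwʊjʊ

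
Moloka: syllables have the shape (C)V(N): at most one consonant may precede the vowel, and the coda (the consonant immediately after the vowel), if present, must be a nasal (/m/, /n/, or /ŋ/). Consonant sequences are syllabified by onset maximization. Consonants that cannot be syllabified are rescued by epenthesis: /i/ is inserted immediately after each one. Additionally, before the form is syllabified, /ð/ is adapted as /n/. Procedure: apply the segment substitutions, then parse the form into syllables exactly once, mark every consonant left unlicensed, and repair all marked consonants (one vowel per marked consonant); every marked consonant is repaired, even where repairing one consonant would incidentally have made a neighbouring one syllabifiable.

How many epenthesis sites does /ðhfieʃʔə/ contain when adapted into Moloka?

After substitution the input is /nhfieʃʔə/.
The unsyllabifiable consonants are /n/, /h/, /ʃ/; each receives one epenthetic vowel.

3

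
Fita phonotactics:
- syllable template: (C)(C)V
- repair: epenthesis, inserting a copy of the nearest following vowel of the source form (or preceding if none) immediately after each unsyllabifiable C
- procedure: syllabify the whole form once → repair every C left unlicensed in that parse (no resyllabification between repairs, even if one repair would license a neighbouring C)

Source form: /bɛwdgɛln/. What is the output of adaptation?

bɛwɛdgɛlɛnɛ

Under (C)(C)V, the unsyllabifiable consonants are /w/, /l/, /n/ (no codas are permitted; onsets may contain at most 2 consonants).
Epenthesis after each stranded consonant: /w/ → /wɛ/, /l/ → /lɛ/, /n/ → /nɛ/.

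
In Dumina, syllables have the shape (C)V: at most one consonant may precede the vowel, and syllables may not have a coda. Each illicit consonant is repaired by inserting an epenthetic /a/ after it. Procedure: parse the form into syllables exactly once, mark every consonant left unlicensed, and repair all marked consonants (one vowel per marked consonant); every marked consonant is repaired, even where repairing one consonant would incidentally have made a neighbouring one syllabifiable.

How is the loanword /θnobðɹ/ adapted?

The consonants /θ/, /b/, /ð/, /ɹ/ cannot be parsed into a legal (C)V syllable (no codas are permitted; onsets are limited to one consonant).
Epenthesis after each stranded consonant: /θ/ → /θa/, /b/ → /ba/, /ð/ → /ða/, /ɹ/ → /ɹa/.

θanobaðaɹa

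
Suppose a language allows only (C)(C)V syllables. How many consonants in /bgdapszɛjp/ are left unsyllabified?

Syllabifying with onset maximization leaves /b/, /p/, /j/, /p/ stranded (no codas are permitted; onsets may contain at most 2 consonants).

4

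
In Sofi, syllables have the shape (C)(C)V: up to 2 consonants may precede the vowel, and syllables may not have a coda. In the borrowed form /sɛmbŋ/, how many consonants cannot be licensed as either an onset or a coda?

3

Under (C)(C)V, the unsyllabifiable consonants are /m/, /b/, /ŋ/ (no codas are permitted; onsets may contain at most 2 consonants).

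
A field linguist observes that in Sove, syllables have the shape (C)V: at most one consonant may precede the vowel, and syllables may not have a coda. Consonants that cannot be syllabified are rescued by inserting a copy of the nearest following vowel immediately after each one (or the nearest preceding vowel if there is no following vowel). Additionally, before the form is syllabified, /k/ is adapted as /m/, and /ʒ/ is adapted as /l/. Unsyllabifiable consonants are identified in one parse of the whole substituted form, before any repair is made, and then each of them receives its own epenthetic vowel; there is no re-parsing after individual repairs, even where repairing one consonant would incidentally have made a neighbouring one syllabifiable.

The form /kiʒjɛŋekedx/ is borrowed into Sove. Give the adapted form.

Substitution: /k/ → /m/, /ʒ/ → /l/, giving /miljɛŋemedx/.
Syllabifying with onset maximization leaves /l/, /d/, /x/ stranded (no codas are permitted; onsets are limited to one consonant).
Inserting the epenthetic vowel yields /l/ → /lɛ/, /d/ → /de/, /x/ → /xe/.

milɛjɛŋemedexe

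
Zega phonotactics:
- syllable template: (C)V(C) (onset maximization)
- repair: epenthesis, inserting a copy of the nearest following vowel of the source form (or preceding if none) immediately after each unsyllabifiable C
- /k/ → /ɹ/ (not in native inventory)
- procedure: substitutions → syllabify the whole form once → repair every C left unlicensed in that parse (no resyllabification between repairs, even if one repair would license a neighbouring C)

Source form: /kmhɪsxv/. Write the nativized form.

Substitution: /k/ → /ɹ/, giving /ɹmhɪsxv/.
Under (C)V(C), the unsyllabifiable consonants are /ɹ/, /m/, /x/, /v/ (at most one coda consonant is licensed; onsets are limited to one consonant).
Each unlicensed consonant becomes the onset of a new syllable: /ɹ/ → /ɹɪ/, /m/ → /mɪ/, /x/ → /xɪ/, /v/ → /vɪ/.

ɹɪmɪhɪsxɪvɪ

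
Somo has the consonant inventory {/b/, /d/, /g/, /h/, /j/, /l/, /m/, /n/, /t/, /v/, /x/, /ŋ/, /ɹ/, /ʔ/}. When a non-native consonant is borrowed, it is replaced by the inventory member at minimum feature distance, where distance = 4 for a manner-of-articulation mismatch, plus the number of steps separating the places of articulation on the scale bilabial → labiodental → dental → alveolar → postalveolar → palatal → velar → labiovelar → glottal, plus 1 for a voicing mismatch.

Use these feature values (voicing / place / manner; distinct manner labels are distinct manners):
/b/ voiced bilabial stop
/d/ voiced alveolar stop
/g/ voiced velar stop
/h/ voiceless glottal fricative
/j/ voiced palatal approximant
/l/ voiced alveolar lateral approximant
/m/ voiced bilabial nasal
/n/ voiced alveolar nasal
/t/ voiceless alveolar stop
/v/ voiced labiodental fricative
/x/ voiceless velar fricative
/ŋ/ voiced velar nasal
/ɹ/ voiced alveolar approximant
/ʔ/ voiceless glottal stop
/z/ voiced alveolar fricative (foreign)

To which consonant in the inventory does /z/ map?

/v/ is closest: same manner (fricative), place distance 2 (alveolar→labiodental), same voicing; total 2. Next closest is /d/ at distance 4.

v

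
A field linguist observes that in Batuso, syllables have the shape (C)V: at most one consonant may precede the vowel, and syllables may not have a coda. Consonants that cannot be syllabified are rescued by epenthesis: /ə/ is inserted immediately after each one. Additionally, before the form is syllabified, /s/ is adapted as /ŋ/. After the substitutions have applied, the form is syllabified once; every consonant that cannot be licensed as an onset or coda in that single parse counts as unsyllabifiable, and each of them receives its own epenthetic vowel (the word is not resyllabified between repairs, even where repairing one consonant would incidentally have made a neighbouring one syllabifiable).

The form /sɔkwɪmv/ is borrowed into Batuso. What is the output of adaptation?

ŋɔkəwɪməvə

Substitution: /s/ → /ŋ/, giving /ŋɔkwɪmv/.
The consonants /k/, /m/, /v/ cannot be parsed into a legal (C)V syllable (no codas are permitted; onsets are limited to one consonant).
Epenthesis after each stranded consonant: /k/ → /kə/, /m/ → /mə/, /v/ → /və/.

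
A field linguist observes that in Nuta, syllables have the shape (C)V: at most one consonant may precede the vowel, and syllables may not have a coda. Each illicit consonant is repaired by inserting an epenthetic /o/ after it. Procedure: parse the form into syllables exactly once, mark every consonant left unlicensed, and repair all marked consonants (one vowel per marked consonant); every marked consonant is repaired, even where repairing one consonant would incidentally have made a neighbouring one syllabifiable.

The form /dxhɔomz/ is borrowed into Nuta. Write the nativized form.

Syllabifying with onset maximization leaves /d/, /x/, /m/, /z/ stranded (no codas are permitted; onsets are limited to one consonant).
Each unlicensed consonant becomes the onset of a new syllable: /d/ → /do/, /x/ → /xo/, /m/ → /mo/, /z/ → /zo/.

doxohɔomozo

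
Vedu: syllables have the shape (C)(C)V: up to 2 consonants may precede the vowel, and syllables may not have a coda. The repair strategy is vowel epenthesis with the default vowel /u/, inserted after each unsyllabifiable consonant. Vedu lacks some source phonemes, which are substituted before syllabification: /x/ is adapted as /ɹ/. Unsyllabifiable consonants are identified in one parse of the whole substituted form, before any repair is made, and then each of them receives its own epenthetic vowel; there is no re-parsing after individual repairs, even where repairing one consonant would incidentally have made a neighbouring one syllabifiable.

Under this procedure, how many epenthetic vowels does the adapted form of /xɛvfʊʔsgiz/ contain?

After substitution the input is /ɹɛvfʊʔsgiz/.
The unsyllabifiable consonants are /ʔ/, /z/; each receives one epenthetic vowel.

2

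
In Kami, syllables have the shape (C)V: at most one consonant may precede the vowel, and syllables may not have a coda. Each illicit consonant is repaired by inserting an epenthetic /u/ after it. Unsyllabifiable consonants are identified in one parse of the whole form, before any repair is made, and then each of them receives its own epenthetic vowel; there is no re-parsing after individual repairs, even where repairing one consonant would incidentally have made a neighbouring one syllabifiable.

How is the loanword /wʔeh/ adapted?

The consonants /w/, /h/ cannot be parsed into a legal (C)V syllable (no codas are permitted; onsets are limited to one consonant).
Inserting the epenthetic vowel yields /w/ → /wu/, /h/ → /hu/.

wuʔehu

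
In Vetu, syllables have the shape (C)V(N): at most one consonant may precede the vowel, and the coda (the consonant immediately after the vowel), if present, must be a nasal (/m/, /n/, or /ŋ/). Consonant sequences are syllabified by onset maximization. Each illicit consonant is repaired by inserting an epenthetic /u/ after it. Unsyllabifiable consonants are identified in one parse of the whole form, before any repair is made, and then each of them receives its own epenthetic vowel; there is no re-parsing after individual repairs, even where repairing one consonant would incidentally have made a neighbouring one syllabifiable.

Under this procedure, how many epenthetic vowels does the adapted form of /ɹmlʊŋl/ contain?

The unsyllabifiable consonants are /ɹ/, /m/, /l/; each receives one epenthetic vowel.

3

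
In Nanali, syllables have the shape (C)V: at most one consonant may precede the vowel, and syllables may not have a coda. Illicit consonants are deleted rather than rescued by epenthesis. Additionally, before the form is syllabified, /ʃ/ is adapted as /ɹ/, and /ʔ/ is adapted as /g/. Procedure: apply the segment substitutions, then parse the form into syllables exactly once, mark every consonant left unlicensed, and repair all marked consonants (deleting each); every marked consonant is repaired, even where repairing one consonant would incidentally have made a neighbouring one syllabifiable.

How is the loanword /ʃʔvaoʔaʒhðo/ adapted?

Substitution: /ʃ/ → /ɹ/, /ʔ/ → /g/, giving /ɹgvaogaʒhðo/.
Syllabifying with onset maximization leaves /ɹ/, /g/, /ʒ/, /h/ stranded (no codas are permitted; onsets are limited to one consonant).
Each unlicensed consonant is deleted: /ɹ/, /g/, /ʒ/, /h/.

vaogaðo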